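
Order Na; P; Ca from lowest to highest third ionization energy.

After 2 electrons have been removed, what remains? Na²⁺ is already 1 electron into the core; P²⁺ still has 3 valence electrons; Ca²⁺ is the bare [Ar] core.
Breaking into a closed-shell core is much more expensive than removing a leftover valence electron — Ca and Na have the largest IE_3 here.
Tabulated IE_3 (kJ/mol): Na 6910, P 2914, Ca 4912.
So the third ionization energies run P < Ca < Na.

P, Ca, Na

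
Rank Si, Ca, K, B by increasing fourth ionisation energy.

Si < K < Ca < B

The fourth ionization energy removes an electron from the +3 ion. For each element: Si³⁺ still has 1 valence electron; Ca³⁺ is already 1 electron into the core; K³⁺ is already 2 electrons into the core; B³⁺ is the bare [He] core.
Pulling an electron out of a noble-gas core costs far more than removing a remaining valence electron, so K, Ca and B sit at the high end of IE_4.
The numbers (kJ/mol): Si 4356, Ca 6491, K 5877, B 25026.
Overall IE_4 order: Si < K < Ca < B.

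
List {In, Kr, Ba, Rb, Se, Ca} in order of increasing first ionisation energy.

Rb < Ba < In < Ca < Se < Kr

Ca is in period 4, group 2; Se is in period 4, group 16; Kr is in period 4, group 18; Rb is in period 5, group 1; In is in period 5, group 13; Ba is in period 6, group 2.
IE₁ increases left→right with effective nuclear charge and decreases top→bottom as the valence shell moves farther out.
Neither a single period nor a single group — weigh both effects.
Ba > Rb: the two effects oppose for this pair; the across-period effect wins (503 vs 403 kJ/mol).
In > Ba: relative to Ba, both the across-period and down-group shifts push In's first ionization energy up.
Ca > In: the two effects oppose for this pair; the down-group effect wins (590 vs 558 kJ/mol).
Se > Ca: Se lies to the right of Ca in period 4, so the across-period effect alone puts Se higher.
Kr > Se: both are in period 4; the period trend gives Kr the larger value.
Tabulated first ionization energy (kJ/mol): Ca 590, Se 941, Kr 1351, Rb 403, In 558, Ba 503.
So from lowest to highest: Rb < Ba < In < Ca < Se < Kr.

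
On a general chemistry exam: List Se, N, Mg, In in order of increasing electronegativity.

Atoms toward the upper right of the periodic table pull bonding electrons most strongly.
Neither a single period nor a single group — weigh both effects.
In > Mg: period and group pull opposite ways; the across-period shift dominates (1.78 vs 1.31).
Se > In: both effects reinforce here, so Se is clearly the higher of the two.
N > Se: period and group pull opposite ways; the down-group shift dominates (3.04 vs 2.55).
Tabulated electronegativity (Pauling): N 3.04, Mg 1.31, Se 2.55, In 1.78.
So from lowest to highest: Mg < In < Se < N.

Mg < In < Se < N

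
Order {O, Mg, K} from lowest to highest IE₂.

Mg < K < O

Consider each +1 ion: O⁺ still has 5 valence electrons; Mg⁺ still has 1 valence electron; K⁺ is the bare [Ar] core.
Usually core removal costs more than valence removal, but here the competition is close: a tightly held n=2 valence electron can cost more to remove than an n=3 core electron, so the actual values have to decide it.
Valence configurations: O⁺ [He]2s²2p³, Mg⁺ [Ne]3s¹.
Approximate IE_2 values (kJ/mol): O 3388, Mg 1451, K 3052.
So the second ionization energies run Mg < K < O.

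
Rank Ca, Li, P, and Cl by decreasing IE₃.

Li, Ca, Cl, P

IE_3 is the cost of taking one more electron from the +2 cation: Ca²⁺ is the bare [Ar] core; Li²⁺ is already 1 electron into the core; P²⁺ still has 3 valence electrons; Cl²⁺ still has 5 valence electrons.
Core electrons are held far more tightly than valence electrons, so Ca and Li top the IE_3 order.
Valence configurations: P²⁺ [Ne]3s²3p¹, Cl²⁺ [Ne]3s²3p³.
Tabulated IE_3 (kJ/mol): Ca 4912, Li 11815, P 2914, Cl 3822.
So the third ionization energies run P < Cl < Ca < Li.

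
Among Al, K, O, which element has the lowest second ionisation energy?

Al

The second ionization energy removes an electron from the +1 ion. For each element: Al⁺ still has 2 valence electrons; K⁺ is the bare [Ar] core; O⁺ still has 5 valence electrons.
Usually core removal costs more than valence removal, but here the competition is close: a tightly held n=2 valence electron can cost more to remove than an n=3 core electron, so the actual values have to decide it.
Valence configurations: Al⁺ [Ne]3s², O⁺ [He]2s²2p³.
Approximate IE_2 values (kJ/mol): Al 1817, K 3052, O 3388.
So the second ionization energies run Al < K < O.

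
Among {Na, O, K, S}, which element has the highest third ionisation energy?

Na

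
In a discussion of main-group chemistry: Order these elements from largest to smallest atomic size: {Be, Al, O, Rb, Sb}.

Rb > Sb > Al > Be > O

Be is in period 2, group 2; O is in period 2, group 16; Al is in period 3, group 13; Rb is in period 5, group 1; Sb is in period 5, group 15.
Radius decreases left→right (rising Z_eff, same n) and increases top→bottom (higher n).
Neither a single period nor a single group — weigh both effects.
Be > O: Be lies to the left of O in period 2, so the across-period effect alone puts Be larger.
Al > Be: the two effects oppose for this pair; the down-group effect wins (126 vs 102 pm).
Sb > Al: the two effects oppose for this pair; the down-group effect wins (140 vs 126 pm).
Rb > Sb: Rb lies to the left of Sb in period 5, so the across-period effect alone puts Rb larger.
For reference (pm): Be 102, O 63, Al 126, Rb 210, Sb 140.
So from largest to smallest: Rb > Sb > Al > Be > O.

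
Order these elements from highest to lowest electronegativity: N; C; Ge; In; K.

EN rises left→right (higher Z_eff, smaller atoms) and falls top→bottom (larger, more shielded atoms).
Here both period and group differ, so the two effects have to be weighed against each other.
In > K: period and group pull opposite ways; the across-period shift dominates (1.78 vs 0.82).
Ge > In: both effects reinforce here, so Ge is clearly the higher of the two.
C > Ge: they share group 14; the group trend gives C the larger value.
N > C: N lies to the right of C in period 2, so the across-period effect alone puts N higher.
Approximate values (Pauling): C 2.55, N 3.04, K 0.82, Ge 2.01, In 1.78.
So from highest to lowest: N > C > Ge > In > K.

N, C, Ge, In, K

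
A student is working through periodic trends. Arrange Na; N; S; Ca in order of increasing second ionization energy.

Ca < S < N < Na

After 1 electron has been removed, what remains? Na⁺ is the bare [Ne] core; N⁺ still has 4 valence electrons; S⁺ still has 5 valence electrons; Ca⁺ still has 1 valence electron.
Breaking into a closed-shell core is much more expensive than removing a leftover valence electron — Na has the largest IE_2 here.
Valence configurations: N⁺ [He]2s²2p², S⁺ [Ne]3s²3p³, Ca⁺ [Ar]4s¹.
Tabulated IE_2 (kJ/mol): Na 4562, N 2856, S 2252, Ca 1145.
So the second ionization energies run Ca < S < N < Na.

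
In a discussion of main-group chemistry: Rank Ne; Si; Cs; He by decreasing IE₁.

He > Ne > Si > Cs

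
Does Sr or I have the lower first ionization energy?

Sr is in period 5, group 2; I is in period 5, group 17.
Across a period the outer electron is held more tightly (higher IE₁); down a group it sits in a higher shell, more shielded, and comes off more easily.
All lie in period 5, so first ionization energy increases left to right.
So Sr has the lower first ionization energy (Sr < I).

Sr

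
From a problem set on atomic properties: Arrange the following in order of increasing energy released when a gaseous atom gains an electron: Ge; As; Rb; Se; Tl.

Atoms with high Z_eff and room in the valence shell (especially the halogens) have the most exothermic electron affinities.
These span different periods and groups, so the two trends combine.
Rb > Tl: the two effects oppose for this pair; the down-group effect wins (47 vs 19 kJ/mol).
As > Rb: both effects reinforce here, so As is clearly the higher of the two.
Ge > As: this pair runs against the simple trend — see the exception note.
Se > Ge: both are in period 4; the period trend gives Se the larger value.
Note the exception: Ge has a higher electron affinity than As, contrary to the simple trend — adding an electron to As's half-filled 4p³ is unfavourable, so Ge (4p²) has the more exothermic EA.
For reference (kJ/mol): Ge 119, As 78, Se 195, Rb 47, Tl 19.
So from lowest to highest: Tl < Rb < As < Ge < Se.

Tl, Rb, As, Ge, Se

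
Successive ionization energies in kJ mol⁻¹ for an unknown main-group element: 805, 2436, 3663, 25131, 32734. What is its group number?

Group 13

Look for the largest jump between consecutive ionization energies: IE4/IE3 ≈ 6.9, far larger than any earlier ratio.
That jump marks the point where a core electron is being removed. So the atom has 3 valence electrons.
A main-group element with 3 valence electrons is in group 13.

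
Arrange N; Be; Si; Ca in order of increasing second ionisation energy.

IE_2 is the cost of taking one more electron from the +1 cation: N⁺ still has 4 valence electrons; Be⁺ still has 1 valence electron; Si⁺ still has 3 valence electrons; Ca⁺ still has 1 valence electron.
All are still removing valence electrons, so compare the +1 ions as you would atoms: IE_2 generally rises across a period (higher Z_eff) and falls down a group (larger shell), subject to the usual subshell exceptions.
Valence configurations: N⁺ [He]2s²2p², Be⁺ [He]2s¹, Si⁺ [Ne]3s²3p¹, Ca⁺ [Ar]4s¹.
The numbers (kJ/mol): N 2856, Be 1757, Si 1577, Ca 1145.
Putting it together, IE_2: Ca < Si < Be < N.

Ca < Si < Be < N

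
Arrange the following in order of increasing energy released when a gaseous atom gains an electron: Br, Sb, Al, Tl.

Tl, Al, Sb, Br

EA tends to increase across a period and decrease down a group, though the pattern is less regular than for IE or radius.
Neither a single period nor a single group — weigh both effects.
Al > Tl: Al sits above Tl in group 13, so the down-group effect alone puts Al higher.
Sb > Al: the two effects oppose for this pair; the across-period effect wins (103 vs 42 kJ/mol).
Br > Sb: both effects reinforce here, so Br is clearly the higher of the two.
Tabulated electron affinity (kJ/mol): Al 42, Br 325, Sb 103, Tl 19.
So from lowest to highest: Tl < Al < Sb < Br.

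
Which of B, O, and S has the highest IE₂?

O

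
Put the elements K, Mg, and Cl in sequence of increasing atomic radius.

Cl < Mg < K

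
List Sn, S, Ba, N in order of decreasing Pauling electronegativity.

N is in period 2, group 15; S is in period 3, group 16; Sn is in period 5, group 14; Ba is in period 6, group 2.
Electronegativity increases across a period and decreases down a group, tracking effective nuclear charge and atomic size.
Neither a single period nor a single group — weigh both effects.
Sn > Ba: both effects reinforce here, so Sn is clearly the higher of the two.
S > Sn: relative to Sn, both the across-period and down-group shifts push S's electronegativity up.
N > S: period and group pull opposite ways; the down-group shift dominates (3.04 vs 2.58).
For reference (Pauling): N 3.04, S 2.58, Sn 1.96, Ba 0.89.
So from highest to lowest: N > S > Sn > Ba.

N > S > Sn > Ba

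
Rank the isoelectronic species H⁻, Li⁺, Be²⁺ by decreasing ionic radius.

H⁻ > Li⁺ > Be²⁺

All of these have 2 electrons, so size is governed by nuclear charge alone: the more protons, the stronger the pull on the same electron cloud, and the smaller the ion.
Nuclear charges: Be²⁺ (Z=4), Li⁺ (Z=3), H⁻ (Z=1).
Largest to smallest: H⁻ > Li⁺ > Be²⁺.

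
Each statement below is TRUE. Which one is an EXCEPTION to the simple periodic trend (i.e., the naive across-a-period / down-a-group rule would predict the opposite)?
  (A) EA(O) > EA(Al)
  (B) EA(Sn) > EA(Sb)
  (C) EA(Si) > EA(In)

(B)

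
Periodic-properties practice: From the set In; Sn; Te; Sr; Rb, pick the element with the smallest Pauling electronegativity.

Rb is in period 5, group 1; Sr is in period 5, group 2; In is in period 5, group 13; Sn is in period 5, group 14; Te is in period 5, group 16.
Atoms toward the upper right of the periodic table pull bonding electrons most strongly.
All lie in period 5, so electronegativity increases left to right.
The smallest Pauling electronegativity among these belongs to Rb.

Rb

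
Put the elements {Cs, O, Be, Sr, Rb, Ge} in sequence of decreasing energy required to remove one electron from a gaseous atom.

O > Be > Ge > Sr > Rb > Cs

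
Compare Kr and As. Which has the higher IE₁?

As is in period 4, group 15; Kr is in period 4, group 18.
Across a period the outer electron is held more tightly (higher IE₁); down a group it sits in a higher shell, more shielded, and comes off more easily.
All lie in period 4, so first ionization energy increases left to right.
So Kr has the higher IE₁ (Kr > As).

Kr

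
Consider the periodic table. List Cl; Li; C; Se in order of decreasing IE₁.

Li is in period 2, group 1; C is in period 2, group 14; Cl is in period 3, group 17; Se is in period 4, group 16.
First ionization energy rises across a period (greater Z_eff holds electrons more tightly) and falls down a group (valence electrons are farther from the nucleus).
Neither a single period nor a single group — weigh both effects.
Se > Li: the two effects oppose for this pair; the across-period effect wins (941 vs 520 kJ/mol).
C > Se: period and group pull opposite ways; the down-group shift dominates (1086 vs 941 kJ/mol).
Cl > C: period and group pull opposite ways; the across-period shift dominates (1251 vs 1086 kJ/mol).
For reference (kJ/mol): Li 520, C 1086, Cl 1251, Se 941.
So from highest to lowest: Cl > C > Se > Li.

Cl > C > Se > Li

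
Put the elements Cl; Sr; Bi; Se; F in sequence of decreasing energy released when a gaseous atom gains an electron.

EA tends to increase across a period and decrease down a group, though the pattern is less regular than for IE or radius.
Here both period and group differ, so the two effects have to be weighed against each other.
Bi > Sr: period and group pull opposite ways; the across-period shift dominates (91 vs 5 kJ/mol).
Se > Bi: both effects reinforce here, so Se is clearly the higher of the two.
F > Se: both effects reinforce here, so F is clearly the higher of the two.
Cl > F: this pair runs against the simple trend — see the exception note.
Note the exception: Cl has a higher electron affinity than F, contrary to the simple trend — F's small 2p subshell makes the incoming electron feel strong e⁻–e⁻ repulsion, so Cl actually releases more energy on gaining an electron.
Tabulated electron affinity (kJ/mol): F 328, Cl 349, Se 195, Sr 5, Bi 91.
So from highest to lowest: Cl > F > Se > Bi > Sr.

Cl > F > Se > Bi > Sr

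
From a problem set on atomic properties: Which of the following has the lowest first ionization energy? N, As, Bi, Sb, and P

N is in period 2, group 15; P is in period 3, group 15; As is in period 4, group 15; Sb is in period 5, group 15; Bi is in period 6, group 15.
Removing the outermost electron gets harder across a period and easier down a group.
All are in group 15, so first ionization energy increases up the group.
The lowest first ionization energy among these belongs to Bi.

Bi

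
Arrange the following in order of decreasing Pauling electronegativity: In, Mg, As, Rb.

As > In > Mg > Rb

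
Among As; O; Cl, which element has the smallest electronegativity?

As

O is in period 2, group 16; Cl is in period 3, group 17; As is in period 4, group 15.
EN rises left→right (higher Z_eff, smaller atoms) and falls top→bottom (larger, more shielded atoms).
These span different periods and groups, so the two trends combine.
Cl > As: relative to As, both the across-period and down-group shifts push Cl's electronegativity up.
O > Cl: period and group pull opposite ways; the down-group shift dominates (3.44 vs 3.16).
For reference (Pauling): O 3.44, Cl 3.16, As 2.18.
The smallest electronegativity among these belongs to As.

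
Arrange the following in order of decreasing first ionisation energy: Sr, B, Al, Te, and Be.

Be > Te > B > Al > Sr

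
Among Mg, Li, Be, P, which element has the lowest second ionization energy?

Mg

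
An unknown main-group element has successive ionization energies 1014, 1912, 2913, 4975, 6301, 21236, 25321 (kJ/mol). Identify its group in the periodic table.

Group 15

Look for the largest jump between consecutive ionization energies: IE6/IE5 ≈ 3.4, far larger than any earlier ratio.
That jump marks the point where a core electron is being removed. So the atom has 5 valence electrons.
A main-group element with 5 valence electrons is in group 15.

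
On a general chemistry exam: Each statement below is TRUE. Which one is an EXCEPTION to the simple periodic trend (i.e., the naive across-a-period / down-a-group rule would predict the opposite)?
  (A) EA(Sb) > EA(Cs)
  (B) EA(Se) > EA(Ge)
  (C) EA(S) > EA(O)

(C)

The general trend: electron affinity increases across a period and decreases down a group.
(A) Sb (period 5, group 15) vs Cs (period 6, group 1): the stated order agrees with the simple trend.
(B) Se (period 4, group 16) vs Ge (period 4, group 14): the stated order agrees with the simple trend.
(C) S (period 3, group 16) vs O (period 2, group 16): the stated order contradicts the simple trend.
The exception is (C): the compact 2p subshell of O repels the added electron more than S's larger 3p does.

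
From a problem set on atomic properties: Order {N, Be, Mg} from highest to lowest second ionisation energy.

N > Be > Mg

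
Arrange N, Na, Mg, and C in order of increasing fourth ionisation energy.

C < N < Na < Mg

The fourth ionization energy removes an electron from the +3 ion. For each element: N³⁺ still has 2 valence electrons; Na³⁺ is already 2 electrons into the core; Mg³⁺ is already 1 electron into the core; C³⁺ still has 1 valence electron.
Core electrons are held far more tightly than valence electrons, so Na and Mg top the IE_4 order.
Valence configurations: N³⁺ [He]2s², C³⁺ [He]2s¹.
The numbers (kJ/mol): N 7475, Na 9543, Mg 10543, C 6223.
So the fourth ionization energies run C < N < Na < Mg.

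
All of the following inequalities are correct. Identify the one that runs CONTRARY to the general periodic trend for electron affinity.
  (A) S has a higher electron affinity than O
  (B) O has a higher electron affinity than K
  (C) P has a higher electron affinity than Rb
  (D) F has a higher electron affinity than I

The general trend: electron affinity increases across a period and decreases down a group.
(A) S (period 3, group 16) vs O (period 2, group 16): the stated order contradicts the simple trend.
(B) O (period 2, group 16) vs K (period 4, group 1): the stated order agrees with the simple trend.
(C) P (period 3, group 15) vs Rb (period 5, group 1): the stated order agrees with the simple trend.
(D) F (period 2, group 17) vs I (period 5, group 17): the stated order agrees with the simple trend.
The exception is (A): the compact 2p subshell of O repels the added electron more than S's larger 3p does.

(A)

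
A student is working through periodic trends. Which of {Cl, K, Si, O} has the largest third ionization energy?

The third ionization energy removes an electron from the +2 ion. For each element: Cl²⁺ still has 5 valence electrons; K²⁺ is already 1 electron into the core; Si²⁺ still has 2 valence electrons; O²⁺ still has 4 valence electrons.
Usually core removal costs more than valence removal, but here the competition is close: a tightly held n=2 valence electron can cost more to remove than an n=3 core electron, so the actual values have to decide it.
Valence configurations: Cl²⁺ [Ne]3s²3p³, Si²⁺ [Ne]3s², O²⁺ [He]2s²2p².
Approximate IE_3 values (kJ/mol): Cl 3822, K 4420, Si 3232, O 5300.
Hence IE_3: Si < Cl < K < O.

O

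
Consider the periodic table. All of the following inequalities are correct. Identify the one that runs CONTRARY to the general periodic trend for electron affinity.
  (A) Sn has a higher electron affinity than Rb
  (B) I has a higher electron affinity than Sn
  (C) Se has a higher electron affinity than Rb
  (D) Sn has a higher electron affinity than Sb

(D)

The general trend: electron affinity increases across a period and decreases down a group.
(A) Sn (period 5, group 14) vs Rb (period 5, group 1): the stated order agrees with the simple trend.
(B) I (period 5, group 17) vs Sn (period 5, group 14): the stated order agrees with the simple trend.
(C) Se (period 4, group 16) vs Rb (period 5, group 1): the stated order agrees with the simple trend.
(D) Sn (period 5, group 14) vs Sb (period 5, group 15): the stated order contradicts the simple trend.
The exception is (D): adding an electron to Sb's half-filled 5p³ is unfavourable, so Sn has the more exothermic EA.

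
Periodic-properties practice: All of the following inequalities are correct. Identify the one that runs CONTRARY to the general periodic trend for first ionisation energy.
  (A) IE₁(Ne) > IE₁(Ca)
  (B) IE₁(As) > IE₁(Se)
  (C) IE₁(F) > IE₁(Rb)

The general trend: first ionisation energy increases across a period and decreases down a group.
(A) Ne (period 2, group 18) vs Ca (period 4, group 2): the stated order agrees with the simple trend.
(B) As (period 4, group 15) vs Se (period 4, group 16): the stated order contradicts the simple trend.
(C) F (period 2, group 17) vs Rb (period 5, group 1): the stated order agrees with the simple trend.
The exception is (B): Se (4p⁴) ionizes more easily than half-filled As (4p³).

(B)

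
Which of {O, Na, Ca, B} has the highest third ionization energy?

The third ionization energy removes an electron from the +2 ion. For each element: O²⁺ still has 4 valence electrons; Na²⁺ is already 1 electron into the core; Ca²⁺ is the bare [Ar] core; B²⁺ still has 1 valence electron.
Usually core removal costs more than valence removal, but here the competition is close: a tightly held n=2 valence electron can cost more to remove than an n=3 core electron, so the actual values have to decide it.
Valence configurations: O²⁺ [He]2s²2p², B²⁺ [He]2s¹.
Approximate IE_3 values (kJ/mol): O 5300, Na 6910, Ca 4912, B 3660.
Overall IE_3 order: B < Ca < O < Na.

Na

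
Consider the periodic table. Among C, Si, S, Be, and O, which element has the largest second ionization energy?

O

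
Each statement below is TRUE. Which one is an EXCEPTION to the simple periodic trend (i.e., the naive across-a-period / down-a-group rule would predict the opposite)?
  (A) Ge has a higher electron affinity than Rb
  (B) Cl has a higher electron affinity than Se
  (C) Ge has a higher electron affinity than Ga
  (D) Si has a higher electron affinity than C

(D)

The general trend: electron affinity increases across a period and decreases down a group.
(A) Ge (period 4, group 14) vs Rb (period 5, group 1): the stated order agrees with the simple trend.
(B) Cl (period 3, group 17) vs Se (period 4, group 16): the stated order agrees with the simple trend.
(C) Ge (period 4, group 14) vs Ga (period 4, group 13): the stated order agrees with the simple trend.
(D) Si (period 3, group 14) vs C (period 2, group 14): the stated order contradicts the simple trend.
The exception is (D): Si's larger, more diffuse 3p orbitals accept an added electron slightly more readily than C's compact 2p.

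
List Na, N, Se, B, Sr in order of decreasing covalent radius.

Sr, Na, Se, B, N

B is in period 2, group 13; N is in period 2, group 15; Na is in period 3, group 1; Se is in period 4, group 16; Sr is in period 5, group 2.
Atomic radius shrinks across a period as nuclear charge pulls the same shell inward, and grows down a group as new shells are added.
Here both period and group differ, so the two effects have to be weighed against each other.
B > N: both are in period 2; the period trend gives B the larger value.
Se > B: period and group pull opposite ways; the down-group shift dominates (116 vs 85 pm).
Na > Se: the two effects oppose for this pair; the across-period effect wins (155 vs 116 pm).
Sr > Na: the two effects oppose for this pair; the down-group effect wins (185 vs 155 pm).
Approximate values (pm): B 85, N 71, Na 155, Se 116, Sr 185.
So from largest to smallest: Sr > Na > Se > B > N.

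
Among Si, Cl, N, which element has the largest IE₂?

IE_2 is the cost of taking one more electron from the +1 cation: Si⁺ still has 3 valence electrons; Cl⁺ still has 6 valence electrons; N⁺ still has 4 valence electrons.
All are still removing valence electrons, so compare the +1 ions as you would atoms: IE_2 generally rises across a period (higher Z_eff) and falls down a group (larger shell), subject to the usual subshell exceptions.
Valence configurations: Si⁺ [Ne]3s²3p¹, Cl⁺ [Ne]3s²3p⁴, N⁺ [He]2s²2p².
Tabulated IE_2 (kJ/mol): Si 1577, Cl 2298, N 2856.
So the second ionization energies run Si < Cl < N.

N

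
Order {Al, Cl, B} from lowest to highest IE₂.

After 1 electron has been removed, what remains? Al⁺ still has 2 valence electrons; Cl⁺ still has 6 valence electrons; B⁺ still has 2 valence electrons.
All are still removing valence electrons, so compare the +1 ions as you would atoms: IE_2 generally rises across a period (higher Z_eff) and falls down a group (larger shell), subject to the usual subshell exceptions.
Valence configurations: Al⁺ [Ne]3s², Cl⁺ [Ne]3s²3p⁴, B⁺ [He]2s².
The numbers (kJ/mol): Al 1817, Cl 2298, B 2427.
So the second ionization energies run Al < Cl < B.

Al < Cl < B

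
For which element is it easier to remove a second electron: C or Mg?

Consider each +1 ion: C⁺ still has 3 valence electrons; Mg⁺ still has 1 valence electron.
All are still removing valence electrons, so compare the +1 ions as you would atoms: IE_2 generally rises across a period (higher Z_eff) and falls down a group (larger shell), subject to the usual subshell exceptions.
Valence configurations: C⁺ [He]2s²2p¹, Mg⁺ [Ne]3s¹.
The numbers (kJ/mol): C 2353, Mg 1451.
Hence IE_2: Mg < C.

Mg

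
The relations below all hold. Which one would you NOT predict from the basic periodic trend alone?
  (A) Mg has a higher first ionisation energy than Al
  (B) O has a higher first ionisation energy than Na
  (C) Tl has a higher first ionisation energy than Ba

The general trend: first ionisation energy increases across a period and decreases down a group.
(A) Mg (period 3, group 2) vs Al (period 3, group 13): the stated order contradicts the simple trend.
(B) O (period 2, group 16) vs Na (period 3, group 1): the stated order agrees with the simple trend.
(C) Tl (period 6, group 13) vs Ba (period 6, group 2): the stated order agrees with the simple trend.
The exception is (A): Al's single 3p electron is easier to remove than one from Mg's filled 3s².

(A)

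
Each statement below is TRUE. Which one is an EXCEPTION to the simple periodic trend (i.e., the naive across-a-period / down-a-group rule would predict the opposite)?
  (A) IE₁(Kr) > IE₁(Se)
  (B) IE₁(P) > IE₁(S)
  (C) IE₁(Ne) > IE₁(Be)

(B)

The general trend: first ionization energy increases across a period and decreases down a group.
(A) Kr (period 4, group 18) vs Se (period 4, group 16): the stated order agrees with the simple trend.
(B) P (period 3, group 15) vs S (period 3, group 16): the stated order contradicts the simple trend.
(C) Ne (period 2, group 18) vs Be (period 2, group 2): the stated order agrees with the simple trend.
The exception is (B): S (3p⁴) ionizes more easily than half-filled P (3p³) because the paired 3p electron in S is pushed out by e⁻–e⁻ repulsion.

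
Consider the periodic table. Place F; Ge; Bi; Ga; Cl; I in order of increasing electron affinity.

Ga < Bi < Ge < I < F < Cl

Atoms with high Z_eff and room in the valence shell (especially the halogens) have the most exothermic electron affinities.
Neither a single period nor a single group — weigh both effects.
Bi > Ga: the two effects oppose for this pair; the across-period effect wins (91 vs 29 kJ/mol).
Ge > Bi: period and group pull opposite ways; the down-group shift dominates (119 vs 91 kJ/mol).
I > Ge: the two effects oppose for this pair; the across-period effect wins (295 vs 119 kJ/mol).
F > I: F sits above I in group 17, so the down-group effect alone puts F higher.
Cl > F: this pair runs against the simple trend — see the exception note.
Note the exception: Cl has a higher electron affinity than F, contrary to the simple trend — F's small 2p subshell makes the incoming electron feel strong e⁻–e⁻ repulsion, so Cl actually releases more energy on gaining an electron.
For reference (kJ/mol): F 328, Cl 349, Ga 29, Ge 119, I 295, Bi 91.
So from lowest to highest: Ga < Bi < Ge < I < F < Cl.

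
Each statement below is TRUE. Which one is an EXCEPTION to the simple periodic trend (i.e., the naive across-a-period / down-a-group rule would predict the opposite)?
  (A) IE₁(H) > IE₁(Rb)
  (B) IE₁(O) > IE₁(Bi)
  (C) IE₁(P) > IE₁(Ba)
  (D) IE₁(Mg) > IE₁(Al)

(D)

The general trend: IE₁ increases across a period and decreases down a group.
(A) H (period 1, group 1) vs Rb (period 5, group 1): the stated order agrees with the simple trend.
(B) O (period 2, group 16) vs Bi (period 6, group 15): the stated order agrees with the simple trend.
(C) P (period 3, group 15) vs Ba (period 6, group 2): the stated order agrees with the simple trend.
(D) Mg (period 3, group 2) vs Al (period 3, group 13): the stated order contradicts the simple trend.
The exception is (D): Al's single 3p electron is easier to remove than one from Mg's filled 3s².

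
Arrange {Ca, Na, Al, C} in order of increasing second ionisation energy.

After 1 electron has been removed, what remains? Ca⁺ still has 1 valence electron; Na⁺ is the bare [Ne] core; Al⁺ still has 2 valence electrons; C⁺ still has 3 valence electrons.
Pulling an electron out of a noble-gas core costs far more than removing a remaining valence electron, so Na sits at the high end of IE_2.
Valence configurations: Ca⁺ [Ar]4s¹, Al⁺ [Ne]3s², C⁺ [He]2s²2p¹.
The numbers (kJ/mol): Ca 1145, Na 4562, Al 1817, C 2353.
Overall IE_2 order: Ca < Al < C < Na.

Ca, Al, C, Na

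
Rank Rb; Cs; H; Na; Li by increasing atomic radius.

H, Li, Na, Rb, Cs

H is in period 1, group 1; Li is in period 2, group 1; Na is in period 3, group 1; Rb is in period 5, group 1; Cs is in period 6, group 1.
Moving right in a period, electrons are added to the same shell under a stronger nuclear pull, so atoms get smaller; moving down, a new shell is opened and atoms get larger.
All are in group 1, so atomic radius increases down the group.
So from smallest to largest: H < Li < Na < Rb < Cs.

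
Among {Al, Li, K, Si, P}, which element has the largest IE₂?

Li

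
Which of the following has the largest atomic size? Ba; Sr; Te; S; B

Ba

Radius decreases left→right (rising Z_eff, same n) and increases top→bottom (higher n).
Neither a single period nor a single group — weigh both effects.
S > B: the two effects oppose for this pair; the down-group effect wins (103 vs 85 pm).
Te > S: they share group 16; the group trend gives Te the larger value.
Sr > Te: both are in period 5; the period trend gives Sr the larger value.
Ba > Sr: they share group 2; the group trend gives Ba the larger value.
Approximate values (pm): B 85, S 103, Sr 185, Te 136, Ba 196.
The largest atomic size among these belongs to Ba.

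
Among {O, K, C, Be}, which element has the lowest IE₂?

Be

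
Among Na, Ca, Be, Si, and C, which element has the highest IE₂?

IE_2 is the cost of taking one more electron from the +1 cation: Na⁺ is the bare [Ne] core; Ca⁺ still has 1 valence electron; Be⁺ still has 1 valence electron; Si⁺ still has 3 valence electrons; C⁺ still has 3 valence electrons.
Breaking into a closed-shell core is much more expensive than removing a leftover valence electron — Na has the largest IE_2 here.
Valence configurations: Ca⁺ [Ar]4s¹, Be⁺ [He]2s¹, Si⁺ [Ne]3s²3p¹, C⁺ [He]2s²2p¹.
Tabulated IE_2 (kJ/mol): Na 4562, Ca 1145, Be 1757, Si 1577, C 2353.
So the second ionization energies run Ca < Si < Be < C < Na.

Na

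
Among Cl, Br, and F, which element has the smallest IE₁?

Br

F is in period 2, group 17; Cl is in period 3, group 17; Br is in period 4, group 17.
Across a period the outer electron is held more tightly (higher IE₁); down a group it sits in a higher shell, more shielded, and comes off more easily.
All are in group 17, so first ionization energy increases up the group.
The smallest IE₁ among these belongs to Br.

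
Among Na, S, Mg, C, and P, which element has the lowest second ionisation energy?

Consider each +1 ion: Na⁺ is the bare [Ne] core; S⁺ still has 5 valence electrons; Mg⁺ still has 1 valence electron; C⁺ still has 3 valence electrons; P⁺ still has 4 valence electrons.
Core electrons are held far more tightly than valence electrons, so Na tops the IE_2 order.
Valence configurations: S⁺ [Ne]3s²3p³, Mg⁺ [Ne]3s¹, C⁺ [He]2s²2p¹, P⁺ [Ne]3s²3p².
Tabulated IE_2 (kJ/mol): Na 4562, S 2252, Mg 1451, C 2353, P 1907.
So the second ionization energies run Mg < P < S < C < Na.

Mg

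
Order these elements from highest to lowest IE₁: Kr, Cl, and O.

Kr, O, Cl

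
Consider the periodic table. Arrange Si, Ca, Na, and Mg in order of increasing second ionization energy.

After 1 electron has been removed, what remains? Si⁺ still has 3 valence electrons; Ca⁺ still has 1 valence electron; Na⁺ is the bare [Ne] core; Mg⁺ still has 1 valence electron.
Breaking into a closed-shell core is much more expensive than removing a leftover valence electron — Na has the largest IE_2 here.
Valence configurations: Si⁺ [Ne]3s²3p¹, Ca⁺ [Ar]4s¹, Mg⁺ [Ne]3s¹.
Tabulated IE_2 (kJ/mol): Si 1577, Ca 1145, Na 4562, Mg 1451.
Putting it together, IE_2: Ca < Mg < Si < Na.

Ca < Mg < Si < Na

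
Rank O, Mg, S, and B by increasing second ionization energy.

IE_2 is the cost of taking one more electron from the +1 cation: O⁺ still has 5 valence electrons; Mg⁺ still has 1 valence electron; S⁺ still has 5 valence electrons; B⁺ still has 2 valence electrons.
All are still removing valence electrons, so compare the +1 ions as you would atoms: IE_2 generally rises across a period (higher Z_eff) and falls down a group (larger shell), subject to the usual subshell exceptions.
Valence configurations: O⁺ [He]2s²2p³, Mg⁺ [Ne]3s¹, S⁺ [Ne]3s²3p³, B⁺ [He]2s².
Approximate IE_2 values (kJ/mol): O 3388, Mg 1451, S 2252, B 2427.
Overall IE_2 order: Mg < S < B < O.

Mg < S < B < O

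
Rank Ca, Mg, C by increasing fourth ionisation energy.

Consider each +3 ion: Ca³⁺ is already 1 electron into the core; Mg³⁺ is already 1 electron into the core; C³⁺ still has 1 valence electron.
Breaking into a closed-shell core is much more expensive than removing a leftover valence electron — Ca and Mg have the largest IE_4 here.
The numbers (kJ/mol): Ca 6491, Mg 10543, C 6223.
Putting it together, IE_4: C < Ca < Mg.

C < Ca < Mg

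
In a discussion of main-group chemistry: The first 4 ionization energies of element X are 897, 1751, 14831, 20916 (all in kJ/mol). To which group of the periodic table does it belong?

Group 2

Look for the largest jump between consecutive ionization energies: IE3/IE2 ≈ 8.5, far larger than any earlier ratio.
That jump marks the point where a core electron is being removed. So the atom has 2 valence electrons.
A main-group element with 2 valence electrons is in group 2.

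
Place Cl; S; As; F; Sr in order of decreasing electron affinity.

Cl > F > S > As > Sr

F is in period 2, group 17; S is in period 3, group 16; Cl is in period 3, group 17; As is in period 4, group 15; Sr is in period 5, group 2.
Electron affinity generally becomes more exothermic across a period toward the halogens and less exothermic down a group.
These span different periods and groups, so the two trends combine.
As > Sr: both effects reinforce here, so As is clearly the higher of the two.
S > As: relative to As, both the across-period and down-group shifts push S's electron affinity up.
F > S: relative to S, both the across-period and down-group shifts push F's electron affinity up.
Cl > F: this pair runs against the simple trend — see the exception note.
Note the exception: Cl has a higher electron affinity than F, contrary to the simple trend — F's small 2p subshell makes the incoming electron feel strong e⁻–e⁻ repulsion, so Cl actually releases more energy on gaining an electron.
For reference (kJ/mol): F 328, S 200, Cl 349, As 78, Sr 5.
So from highest to lowest: Cl > F > S > As > Sr.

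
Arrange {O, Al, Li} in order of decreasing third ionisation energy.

IE_3 is the cost of taking one more electron from the +2 cation: O²⁺ still has 4 valence electrons; Al²⁺ still has 1 valence electron; Li²⁺ is already 1 electron into the core.
Breaking into a closed-shell core is much more expensive than removing a leftover valence electron — Li has the largest IE_3 here.
Valence configurations: O²⁺ [He]2s²2p², Al²⁺ [Ne]3s¹.
The numbers (kJ/mol): O 5300, Al 2745, Li 11815.
Overall IE_3 order: Al < O < Li.

Li > O > Al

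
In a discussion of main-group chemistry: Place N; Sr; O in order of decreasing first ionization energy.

N > O > Sr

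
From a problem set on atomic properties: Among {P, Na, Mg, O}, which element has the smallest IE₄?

P

The fourth ionization energy removes an electron from the +3 ion. For each element: P³⁺ still has 2 valence electrons; Na³⁺ is already 2 electrons into the core; Mg³⁺ is already 1 electron into the core; O³⁺ still has 3 valence electrons.
Pulling an electron out of a noble-gas core costs far more than removing a remaining valence electron, so Na and Mg sit at the high end of IE_4.
Valence configurations: P³⁺ [Ne]3s², O³⁺ [He]2s²2p¹.
The numbers (kJ/mol): P 4964, Na 9543, Mg 10543, O 7469.
Overall IE_4 order: P < O < Na < Mg.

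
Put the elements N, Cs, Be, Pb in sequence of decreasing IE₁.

Removing the outermost electron gets harder across a period and easier down a group.
Neither a single period nor a single group — weigh both effects.
Pb > Cs: Pb lies to the right of Cs in period 6, so the across-period effect alone puts Pb higher.
Be > Pb: period and group pull opposite ways; the down-group shift dominates (900 vs 716 kJ/mol).
N > Be: both are in period 2; the period trend gives N the larger value.
Tabulated first ionization energy (kJ/mol): Be 900, N 1402, Cs 376, Pb 716.
So from highest to lowest: N > Be > Pb > Cs.

N > Be > Pb > Cs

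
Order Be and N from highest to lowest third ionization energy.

After 2 electrons have been removed, what remains? Be²⁺ is the bare [He] core; N²⁺ still has 3 valence electrons.
Breaking into a closed-shell core is much more expensive than removing a leftover valence electron — Be has the largest IE_3 here.
Tabulated IE_3 (kJ/mol): Be 14849, N 4578.
So the third ionization energies run N < Be.

Be > N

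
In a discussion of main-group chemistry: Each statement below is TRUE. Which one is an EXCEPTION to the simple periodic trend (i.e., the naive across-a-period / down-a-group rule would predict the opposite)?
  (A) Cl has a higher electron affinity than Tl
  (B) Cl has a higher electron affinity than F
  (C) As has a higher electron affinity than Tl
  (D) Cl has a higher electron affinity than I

(B)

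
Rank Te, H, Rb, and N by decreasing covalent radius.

Rb, Te, N, H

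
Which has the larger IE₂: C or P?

After 1 electron has been removed, what remains? C⁺ still has 3 valence electrons; P⁺ still has 4 valence electrons.
All are still removing valence electrons, so compare the +1 ions as you would atoms: IE_2 generally rises across a period (higher Z_eff) and falls down a group (larger shell), subject to the usual subshell exceptions.
Valence configurations: C⁺ [He]2s²2p¹, P⁺ [Ne]3s²3p².
The numbers (kJ/mol): C 2353, P 1907.
Overall IE_2 order: P < C.

C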